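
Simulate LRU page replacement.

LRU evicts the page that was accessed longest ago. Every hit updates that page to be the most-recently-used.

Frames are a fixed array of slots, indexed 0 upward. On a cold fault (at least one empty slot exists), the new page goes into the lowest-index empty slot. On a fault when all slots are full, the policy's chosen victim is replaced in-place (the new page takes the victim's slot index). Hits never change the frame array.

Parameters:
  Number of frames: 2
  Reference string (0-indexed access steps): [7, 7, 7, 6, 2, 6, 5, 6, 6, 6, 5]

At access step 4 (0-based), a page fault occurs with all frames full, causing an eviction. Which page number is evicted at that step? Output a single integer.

Step 0: ref 7 -> FAULT, frames=[7,-]
Step 1: ref 7 -> HIT, frames=[7,-]
Step 2: ref 7 -> HIT, frames=[7,-]
Step 3: ref 6 -> FAULT, frames=[7,6]
Step 4: ref 2 -> FAULT, evict 7, frames=[2,6]
At step 4: evicted page 7

Answer: 7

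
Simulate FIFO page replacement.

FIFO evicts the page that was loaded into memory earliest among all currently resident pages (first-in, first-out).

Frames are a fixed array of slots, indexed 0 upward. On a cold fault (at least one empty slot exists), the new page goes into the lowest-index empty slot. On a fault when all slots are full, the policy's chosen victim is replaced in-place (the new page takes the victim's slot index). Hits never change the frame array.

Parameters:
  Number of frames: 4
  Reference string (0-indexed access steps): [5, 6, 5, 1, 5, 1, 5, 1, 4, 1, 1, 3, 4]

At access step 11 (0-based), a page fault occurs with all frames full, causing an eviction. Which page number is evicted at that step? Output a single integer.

Answer: 5

Derivation:
Step 0: ref 5 -> FAULT, frames=[5,-,-,-]
Step 1: ref 6 -> FAULT, frames=[5,6,-,-]
Step 2: ref 5 -> HIT, frames=[5,6,-,-]
Step 3: ref 1 -> FAULT, frames=[5,6,1,-]
Step 4: ref 5 -> HIT, frames=[5,6,1,-]
Step 5: ref 1 -> HIT, frames=[5,6,1,-]
Step 6: ref 5 -> HIT, frames=[5,6,1,-]
Step 7: ref 1 -> HIT, frames=[5,6,1,-]
Step 8: ref 4 -> FAULT, frames=[5,6,1,4]
Step 9: ref 1 -> HIT, frames=[5,6,1,4]
Step 10: ref 1 -> HIT, frames=[5,6,1,4]
Step 11: ref 3 -> FAULT, evict 5, frames=[3,6,1,4]
At step 11: evicted page 5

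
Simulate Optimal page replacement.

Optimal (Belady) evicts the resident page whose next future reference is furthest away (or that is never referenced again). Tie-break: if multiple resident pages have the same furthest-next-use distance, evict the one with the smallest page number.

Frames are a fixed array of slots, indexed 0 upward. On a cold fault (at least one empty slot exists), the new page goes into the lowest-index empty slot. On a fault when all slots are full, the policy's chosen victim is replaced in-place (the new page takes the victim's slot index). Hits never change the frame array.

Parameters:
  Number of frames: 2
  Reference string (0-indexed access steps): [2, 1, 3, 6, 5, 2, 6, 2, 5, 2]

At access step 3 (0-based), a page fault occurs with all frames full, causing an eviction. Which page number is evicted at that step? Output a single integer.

Step 0: ref 2 -> FAULT, frames=[2,-]
Step 1: ref 1 -> FAULT, frames=[2,1]
Step 2: ref 3 -> FAULT, evict 1, frames=[2,3]
Step 3: ref 6 -> FAULT, evict 3, frames=[2,6]
At step 3: evicted page 3

Answer: 3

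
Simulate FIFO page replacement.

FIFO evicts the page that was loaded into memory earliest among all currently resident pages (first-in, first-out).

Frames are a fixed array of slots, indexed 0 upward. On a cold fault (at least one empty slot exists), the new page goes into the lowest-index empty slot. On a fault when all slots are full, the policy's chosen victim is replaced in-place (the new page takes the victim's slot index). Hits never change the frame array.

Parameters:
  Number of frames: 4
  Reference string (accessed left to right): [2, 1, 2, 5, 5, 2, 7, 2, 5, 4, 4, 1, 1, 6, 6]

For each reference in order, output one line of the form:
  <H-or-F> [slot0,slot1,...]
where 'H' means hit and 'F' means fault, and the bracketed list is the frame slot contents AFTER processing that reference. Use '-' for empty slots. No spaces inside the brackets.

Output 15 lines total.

F [2,-,-,-]
F [2,1,-,-]
H [2,1,-,-]
F [2,1,5,-]
H [2,1,5,-]
H [2,1,5,-]
F [2,1,5,7]
H [2,1,5,7]
H [2,1,5,7]
F [4,1,5,7]
H [4,1,5,7]
H [4,1,5,7]
H [4,1,5,7]
F [4,6,5,7]
H [4,6,5,7]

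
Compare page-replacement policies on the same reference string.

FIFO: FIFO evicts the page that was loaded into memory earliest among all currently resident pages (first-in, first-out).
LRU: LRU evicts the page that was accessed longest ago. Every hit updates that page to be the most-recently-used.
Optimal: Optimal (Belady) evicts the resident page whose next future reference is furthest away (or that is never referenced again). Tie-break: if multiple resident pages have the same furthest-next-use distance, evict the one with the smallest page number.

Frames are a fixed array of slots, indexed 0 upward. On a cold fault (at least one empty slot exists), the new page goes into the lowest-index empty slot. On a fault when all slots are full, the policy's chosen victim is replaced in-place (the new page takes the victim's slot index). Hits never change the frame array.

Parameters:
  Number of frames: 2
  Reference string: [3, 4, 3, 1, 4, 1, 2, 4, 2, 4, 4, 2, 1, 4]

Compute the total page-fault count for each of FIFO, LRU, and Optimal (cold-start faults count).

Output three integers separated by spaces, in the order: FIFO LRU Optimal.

Answer: 6 8 5

Derivation:
--- FIFO ---
  step 0: ref 3 -> FAULT, frames=[3,-] (faults so far: 1)
  step 1: ref 4 -> FAULT, frames=[3,4] (faults so far: 2)
  step 2: ref 3 -> HIT, frames=[3,4] (faults so far: 2)
  step 3: ref 1 -> FAULT, evict 3, frames=[1,4] (faults so far: 3)
  step 4: ref 4 -> HIT, frames=[1,4] (faults so far: 3)
  step 5: ref 1 -> HIT, frames=[1,4] (faults so far: 3)
  step 6: ref 2 -> FAULT, evict 4, frames=[1,2] (faults so far: 4)
  step 7: ref 4 -> FAULT, evict 1, frames=[4,2] (faults so far: 5)
  step 8: ref 2 -> HIT, frames=[4,2] (faults so far: 5)
  step 9: ref 4 -> HIT, frames=[4,2] (faults so far: 5)
  step 10: ref 4 -> HIT, frames=[4,2] (faults so far: 5)
  step 11: ref 2 -> HIT, frames=[4,2] (faults so far: 5)
  step 12: ref 1 -> FAULT, evict 2, frames=[4,1] (faults so far: 6)
  step 13: ref 4 -> HIT, frames=[4,1] (faults so far: 6)
  FIFO total faults: 6
--- LRU ---
  step 0: ref 3 -> FAULT, frames=[3,-] (faults so far: 1)
  step 1: ref 4 -> FAULT, frames=[3,4] (faults so far: 2)
  step 2: ref 3 -> HIT, frames=[3,4] (faults so far: 2)
  step 3: ref 1 -> FAULT, evict 4, frames=[3,1] (faults so far: 3)
  step 4: ref 4 -> FAULT, evict 3, frames=[4,1] (faults so far: 4)
  step 5: ref 1 -> HIT, frames=[4,1] (faults so far: 4)
  step 6: ref 2 -> FAULT, evict 4, frames=[2,1] (faults so far: 5)
  step 7: ref 4 -> FAULT, evict 1, frames=[2,4] (faults so far: 6)
  step 8: ref 2 -> HIT, frames=[2,4] (faults so far: 6)
  step 9: ref 4 -> HIT, frames=[2,4] (faults so far: 6)
  step 10: ref 4 -> HIT, frames=[2,4] (faults so far: 6)
  step 11: ref 2 -> HIT, frames=[2,4] (faults so far: 6)
  step 12: ref 1 -> FAULT, evict 4, frames=[2,1] (faults so far: 7)
  step 13: ref 4 -> FAULT, evict 2, frames=[4,1] (faults so far: 8)
  LRU total faults: 8
--- Optimal ---
  step 0: ref 3 -> FAULT, frames=[3,-] (faults so far: 1)
  step 1: ref 4 -> FAULT, frames=[3,4] (faults so far: 2)
  step 2: ref 3 -> HIT, frames=[3,4] (faults so far: 2)
  step 3: ref 1 -> FAULT, evict 3, frames=[1,4] (faults so far: 3)
  step 4: ref 4 -> HIT, frames=[1,4] (faults so far: 3)
  step 5: ref 1 -> HIT, frames=[1,4] (faults so far: 3)
  step 6: ref 2 -> FAULT, evict 1, frames=[2,4] (faults so far: 4)
  step 7: ref 4 -> HIT, frames=[2,4] (faults so far: 4)
  step 8: ref 2 -> HIT, frames=[2,4] (faults so far: 4)
  step 9: ref 4 -> HIT, frames=[2,4] (faults so far: 4)
  step 10: ref 4 -> HIT, frames=[2,4] (faults so far: 4)
  step 11: ref 2 -> HIT, frames=[2,4] (faults so far: 4)
  step 12: ref 1 -> FAULT, evict 2, frames=[1,4] (faults so far: 5)
  step 13: ref 4 -> HIT, frames=[1,4] (faults so far: 5)
  Optimal total faults: 5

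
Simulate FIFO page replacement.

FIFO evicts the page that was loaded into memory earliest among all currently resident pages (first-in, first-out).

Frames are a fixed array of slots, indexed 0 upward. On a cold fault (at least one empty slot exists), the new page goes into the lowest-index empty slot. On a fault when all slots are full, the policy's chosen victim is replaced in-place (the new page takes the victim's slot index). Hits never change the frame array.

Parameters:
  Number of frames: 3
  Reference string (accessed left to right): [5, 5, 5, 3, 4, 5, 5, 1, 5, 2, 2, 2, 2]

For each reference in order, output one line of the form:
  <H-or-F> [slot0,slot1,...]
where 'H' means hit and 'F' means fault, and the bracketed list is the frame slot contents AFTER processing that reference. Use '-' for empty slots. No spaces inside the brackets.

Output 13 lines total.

F [5,-,-]
H [5,-,-]
H [5,-,-]
F [5,3,-]
F [5,3,4]
H [5,3,4]
H [5,3,4]
F [1,3,4]
F [1,5,4]
F [1,5,2]
H [1,5,2]
H [1,5,2]
H [1,5,2]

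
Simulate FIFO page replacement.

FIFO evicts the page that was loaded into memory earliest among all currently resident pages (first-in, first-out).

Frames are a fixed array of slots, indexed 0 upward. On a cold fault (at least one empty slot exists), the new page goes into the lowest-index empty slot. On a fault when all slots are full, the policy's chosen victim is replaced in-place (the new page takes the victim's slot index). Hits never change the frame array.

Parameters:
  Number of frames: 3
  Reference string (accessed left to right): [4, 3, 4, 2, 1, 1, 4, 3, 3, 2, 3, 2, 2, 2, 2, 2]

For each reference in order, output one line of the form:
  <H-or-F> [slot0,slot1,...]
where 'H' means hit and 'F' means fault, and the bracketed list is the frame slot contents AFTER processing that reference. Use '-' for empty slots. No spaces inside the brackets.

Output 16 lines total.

F [4,-,-]
F [4,3,-]
H [4,3,-]
F [4,3,2]
F [1,3,2]
H [1,3,2]
F [1,4,2]
F [1,4,3]
H [1,4,3]
F [2,4,3]
H [2,4,3]
H [2,4,3]
H [2,4,3]
H [2,4,3]
H [2,4,3]
H [2,4,3]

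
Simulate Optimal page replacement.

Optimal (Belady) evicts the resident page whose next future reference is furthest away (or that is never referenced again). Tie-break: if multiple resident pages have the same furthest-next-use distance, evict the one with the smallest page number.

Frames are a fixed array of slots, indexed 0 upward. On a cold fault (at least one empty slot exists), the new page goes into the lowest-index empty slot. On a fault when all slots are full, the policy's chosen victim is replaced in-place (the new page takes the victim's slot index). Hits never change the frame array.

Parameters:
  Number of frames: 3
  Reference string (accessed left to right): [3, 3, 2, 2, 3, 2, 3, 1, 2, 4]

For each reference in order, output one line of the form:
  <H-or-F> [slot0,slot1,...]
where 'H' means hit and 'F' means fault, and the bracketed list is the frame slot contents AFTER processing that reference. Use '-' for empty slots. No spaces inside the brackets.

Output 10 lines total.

F [3,-,-]
H [3,-,-]
F [3,2,-]
H [3,2,-]
H [3,2,-]
H [3,2,-]
H [3,2,-]
F [3,2,1]
H [3,2,1]
F [3,2,4]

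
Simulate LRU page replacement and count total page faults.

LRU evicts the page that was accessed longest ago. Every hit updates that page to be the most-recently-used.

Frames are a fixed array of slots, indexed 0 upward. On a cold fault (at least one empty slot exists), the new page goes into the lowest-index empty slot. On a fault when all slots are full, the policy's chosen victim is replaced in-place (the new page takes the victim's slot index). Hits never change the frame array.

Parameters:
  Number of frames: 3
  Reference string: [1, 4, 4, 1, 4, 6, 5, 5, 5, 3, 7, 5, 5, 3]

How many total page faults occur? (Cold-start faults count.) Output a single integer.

Answer: 6

Derivation:
Step 0: ref 1 → FAULT, frames=[1,-,-]
Step 1: ref 4 → FAULT, frames=[1,4,-]
Step 2: ref 4 → HIT, frames=[1,4,-]
Step 3: ref 1 → HIT, frames=[1,4,-]
Step 4: ref 4 → HIT, frames=[1,4,-]
Step 5: ref 6 → FAULT, frames=[1,4,6]
Step 6: ref 5 → FAULT (evict 1), frames=[5,4,6]
Step 7: ref 5 → HIT, frames=[5,4,6]
Step 8: ref 5 → HIT, frames=[5,4,6]
Step 9: ref 3 → FAULT (evict 4), frames=[5,3,6]
Step 10: ref 7 → FAULT (evict 6), frames=[5,3,7]
Step 11: ref 5 → HIT, frames=[5,3,7]
Step 12: ref 5 → HIT, frames=[5,3,7]
Step 13: ref 3 → HIT, frames=[5,3,7]
Total faults: 6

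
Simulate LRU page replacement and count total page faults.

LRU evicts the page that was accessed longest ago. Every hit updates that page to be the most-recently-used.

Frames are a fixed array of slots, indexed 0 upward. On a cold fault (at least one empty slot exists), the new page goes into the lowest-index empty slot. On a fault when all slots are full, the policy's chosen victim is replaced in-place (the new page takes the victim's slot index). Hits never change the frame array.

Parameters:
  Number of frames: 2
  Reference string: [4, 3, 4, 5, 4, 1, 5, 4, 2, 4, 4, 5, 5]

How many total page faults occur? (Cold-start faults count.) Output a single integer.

Answer: 8

Derivation:
Step 0: ref 4 → FAULT, frames=[4,-]
Step 1: ref 3 → FAULT, frames=[4,3]
Step 2: ref 4 → HIT, frames=[4,3]
Step 3: ref 5 → FAULT (evict 3), frames=[4,5]
Step 4: ref 4 → HIT, frames=[4,5]
Step 5: ref 1 → FAULT (evict 5), frames=[4,1]
Step 6: ref 5 → FAULT (evict 4), frames=[5,1]
Step 7: ref 4 → FAULT (evict 1), frames=[5,4]
Step 8: ref 2 → FAULT (evict 5), frames=[2,4]
Step 9: ref 4 → HIT, frames=[2,4]
Step 10: ref 4 → HIT, frames=[2,4]
Step 11: ref 5 → FAULT (evict 2), frames=[5,4]
Step 12: ref 5 → HIT, frames=[5,4]
Total faults: 8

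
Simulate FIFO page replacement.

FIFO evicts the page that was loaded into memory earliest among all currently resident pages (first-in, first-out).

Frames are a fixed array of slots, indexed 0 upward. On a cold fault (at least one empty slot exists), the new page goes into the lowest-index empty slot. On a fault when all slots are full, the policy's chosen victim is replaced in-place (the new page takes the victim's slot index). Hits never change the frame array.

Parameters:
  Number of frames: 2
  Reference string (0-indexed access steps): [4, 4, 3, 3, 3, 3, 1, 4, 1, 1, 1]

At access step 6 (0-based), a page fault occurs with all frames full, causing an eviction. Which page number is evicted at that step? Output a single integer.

Step 0: ref 4 -> FAULT, frames=[4,-]
Step 1: ref 4 -> HIT, frames=[4,-]
Step 2: ref 3 -> FAULT, frames=[4,3]
Step 3: ref 3 -> HIT, frames=[4,3]
Step 4: ref 3 -> HIT, frames=[4,3]
Step 5: ref 3 -> HIT, frames=[4,3]
Step 6: ref 1 -> FAULT, evict 4, frames=[1,3]
At step 6: evicted page 4

Answer: 4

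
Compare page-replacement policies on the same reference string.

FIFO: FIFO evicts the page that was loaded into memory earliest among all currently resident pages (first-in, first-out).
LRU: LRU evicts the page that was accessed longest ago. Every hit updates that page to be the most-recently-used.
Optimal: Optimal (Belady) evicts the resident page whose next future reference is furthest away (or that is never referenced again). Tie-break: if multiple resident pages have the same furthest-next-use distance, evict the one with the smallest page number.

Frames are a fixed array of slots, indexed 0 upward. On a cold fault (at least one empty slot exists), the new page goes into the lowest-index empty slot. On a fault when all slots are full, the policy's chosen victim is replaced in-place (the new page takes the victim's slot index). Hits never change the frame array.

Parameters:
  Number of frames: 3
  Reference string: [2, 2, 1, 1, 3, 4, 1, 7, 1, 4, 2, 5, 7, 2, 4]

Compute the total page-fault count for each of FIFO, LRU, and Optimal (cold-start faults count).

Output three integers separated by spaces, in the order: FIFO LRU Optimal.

Answer: 10 9 8

Derivation:
--- FIFO ---
  step 0: ref 2 -> FAULT, frames=[2,-,-] (faults so far: 1)
  step 1: ref 2 -> HIT, frames=[2,-,-] (faults so far: 1)
  step 2: ref 1 -> FAULT, frames=[2,1,-] (faults so far: 2)
  step 3: ref 1 -> HIT, frames=[2,1,-] (faults so far: 2)
  step 4: ref 3 -> FAULT, frames=[2,1,3] (faults so far: 3)
  step 5: ref 4 -> FAULT, evict 2, frames=[4,1,3] (faults so far: 4)
  step 6: ref 1 -> HIT, frames=[4,1,3] (faults so far: 4)
  step 7: ref 7 -> FAULT, evict 1, frames=[4,7,3] (faults so far: 5)
  step 8: ref 1 -> FAULT, evict 3, frames=[4,7,1] (faults so far: 6)
  step 9: ref 4 -> HIT, frames=[4,7,1] (faults so far: 6)
  step 10: ref 2 -> FAULT, evict 4, frames=[2,7,1] (faults so far: 7)
  step 11: ref 5 -> FAULT, evict 7, frames=[2,5,1] (faults so far: 8)
  step 12: ref 7 -> FAULT, evict 1, frames=[2,5,7] (faults so far: 9)
  step 13: ref 2 -> HIT, frames=[2,5,7] (faults so far: 9)
  step 14: ref 4 -> FAULT, evict 2, frames=[4,5,7] (faults so far: 10)
  FIFO total faults: 10
--- LRU ---
  step 0: ref 2 -> FAULT, frames=[2,-,-] (faults so far: 1)
  step 1: ref 2 -> HIT, frames=[2,-,-] (faults so far: 1)
  step 2: ref 1 -> FAULT, frames=[2,1,-] (faults so far: 2)
  step 3: ref 1 -> HIT, frames=[2,1,-] (faults so far: 2)
  step 4: ref 3 -> FAULT, frames=[2,1,3] (faults so far: 3)
  step 5: ref 4 -> FAULT, evict 2, frames=[4,1,3] (faults so far: 4)
  step 6: ref 1 -> HIT, frames=[4,1,3] (faults so far: 4)
  step 7: ref 7 -> FAULT, evict 3, frames=[4,1,7] (faults so far: 5)
  step 8: ref 1 -> HIT, frames=[4,1,7] (faults so far: 5)
  step 9: ref 4 -> HIT, frames=[4,1,7] (faults so far: 5)
  step 10: ref 2 -> FAULT, evict 7, frames=[4,1,2] (faults so far: 6)
  step 11: ref 5 -> FAULT, evict 1, frames=[4,5,2] (faults so far: 7)
  step 12: ref 7 -> FAULT, evict 4, frames=[7,5,2] (faults so far: 8)
  step 13: ref 2 -> HIT, frames=[7,5,2] (faults so far: 8)
  step 14: ref 4 -> FAULT, evict 5, frames=[7,4,2] (faults so far: 9)
  LRU total faults: 9
--- Optimal ---
  step 0: ref 2 -> FAULT, frames=[2,-,-] (faults so far: 1)
  step 1: ref 2 -> HIT, frames=[2,-,-] (faults so far: 1)
  step 2: ref 1 -> FAULT, frames=[2,1,-] (faults so far: 2)
  step 3: ref 1 -> HIT, frames=[2,1,-] (faults so far: 2)
  step 4: ref 3 -> FAULT, frames=[2,1,3] (faults so far: 3)
  step 5: ref 4 -> FAULT, evict 3, frames=[2,1,4] (faults so far: 4)
  step 6: ref 1 -> HIT, frames=[2,1,4] (faults so far: 4)
  step 7: ref 7 -> FAULT, evict 2, frames=[7,1,4] (faults so far: 5)
  step 8: ref 1 -> HIT, frames=[7,1,4] (faults so far: 5)
  step 9: ref 4 -> HIT, frames=[7,1,4] (faults so far: 5)
  step 10: ref 2 -> FAULT, evict 1, frames=[7,2,4] (faults so far: 6)
  step 11: ref 5 -> FAULT, evict 4, frames=[7,2,5] (faults so far: 7)
  step 12: ref 7 -> HIT, frames=[7,2,5] (faults so far: 7)
  step 13: ref 2 -> HIT, frames=[7,2,5] (faults so far: 7)
  step 14: ref 4 -> FAULT, evict 2, frames=[7,4,5] (faults so far: 8)
  Optimal total faults: 8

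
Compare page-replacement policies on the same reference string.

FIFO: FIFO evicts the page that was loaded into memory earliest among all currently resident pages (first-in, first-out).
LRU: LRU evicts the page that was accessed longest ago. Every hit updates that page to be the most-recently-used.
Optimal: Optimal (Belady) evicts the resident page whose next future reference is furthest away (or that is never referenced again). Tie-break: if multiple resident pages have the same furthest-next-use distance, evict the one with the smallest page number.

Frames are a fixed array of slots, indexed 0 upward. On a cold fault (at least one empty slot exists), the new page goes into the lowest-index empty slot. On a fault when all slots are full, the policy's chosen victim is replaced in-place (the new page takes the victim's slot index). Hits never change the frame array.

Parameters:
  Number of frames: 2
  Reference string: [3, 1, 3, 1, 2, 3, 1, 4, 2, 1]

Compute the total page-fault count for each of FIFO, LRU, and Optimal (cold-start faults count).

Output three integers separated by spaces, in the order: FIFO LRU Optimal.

Answer: 8 8 6

Derivation:
--- FIFO ---
  step 0: ref 3 -> FAULT, frames=[3,-] (faults so far: 1)
  step 1: ref 1 -> FAULT, frames=[3,1] (faults so far: 2)
  step 2: ref 3 -> HIT, frames=[3,1] (faults so far: 2)
  step 3: ref 1 -> HIT, frames=[3,1] (faults so far: 2)
  step 4: ref 2 -> FAULT, evict 3, frames=[2,1] (faults so far: 3)
  step 5: ref 3 -> FAULT, evict 1, frames=[2,3] (faults so far: 4)
  step 6: ref 1 -> FAULT, evict 2, frames=[1,3] (faults so far: 5)
  step 7: ref 4 -> FAULT, evict 3, frames=[1,4] (faults so far: 6)
  step 8: ref 2 -> FAULT, evict 1, frames=[2,4] (faults so far: 7)
  step 9: ref 1 -> FAULT, evict 4, frames=[2,1] (faults so far: 8)
  FIFO total faults: 8
--- LRU ---
  step 0: ref 3 -> FAULT, frames=[3,-] (faults so far: 1)
  step 1: ref 1 -> FAULT, frames=[3,1] (faults so far: 2)
  step 2: ref 3 -> HIT, frames=[3,1] (faults so far: 2)
  step 3: ref 1 -> HIT, frames=[3,1] (faults so far: 2)
  step 4: ref 2 -> FAULT, evict 3, frames=[2,1] (faults so far: 3)
  step 5: ref 3 -> FAULT, evict 1, frames=[2,3] (faults so far: 4)
  step 6: ref 1 -> FAULT, evict 2, frames=[1,3] (faults so far: 5)
  step 7: ref 4 -> FAULT, evict 3, frames=[1,4] (faults so far: 6)
  step 8: ref 2 -> FAULT, evict 1, frames=[2,4] (faults so far: 7)
  step 9: ref 1 -> FAULT, evict 4, frames=[2,1] (faults so far: 8)
  LRU total faults: 8
--- Optimal ---
  step 0: ref 3 -> FAULT, frames=[3,-] (faults so far: 1)
  step 1: ref 1 -> FAULT, frames=[3,1] (faults so far: 2)
  step 2: ref 3 -> HIT, frames=[3,1] (faults so far: 2)
  step 3: ref 1 -> HIT, frames=[3,1] (faults so far: 2)
  step 4: ref 2 -> FAULT, evict 1, frames=[3,2] (faults so far: 3)
  step 5: ref 3 -> HIT, frames=[3,2] (faults so far: 3)
  step 6: ref 1 -> FAULT, evict 3, frames=[1,2] (faults so far: 4)
  step 7: ref 4 -> FAULT, evict 1, frames=[4,2] (faults so far: 5)
  step 8: ref 2 -> HIT, frames=[4,2] (faults so far: 5)
  step 9: ref 1 -> FAULT, evict 2, frames=[4,1] (faults so far: 6)
  Optimal total faults: 6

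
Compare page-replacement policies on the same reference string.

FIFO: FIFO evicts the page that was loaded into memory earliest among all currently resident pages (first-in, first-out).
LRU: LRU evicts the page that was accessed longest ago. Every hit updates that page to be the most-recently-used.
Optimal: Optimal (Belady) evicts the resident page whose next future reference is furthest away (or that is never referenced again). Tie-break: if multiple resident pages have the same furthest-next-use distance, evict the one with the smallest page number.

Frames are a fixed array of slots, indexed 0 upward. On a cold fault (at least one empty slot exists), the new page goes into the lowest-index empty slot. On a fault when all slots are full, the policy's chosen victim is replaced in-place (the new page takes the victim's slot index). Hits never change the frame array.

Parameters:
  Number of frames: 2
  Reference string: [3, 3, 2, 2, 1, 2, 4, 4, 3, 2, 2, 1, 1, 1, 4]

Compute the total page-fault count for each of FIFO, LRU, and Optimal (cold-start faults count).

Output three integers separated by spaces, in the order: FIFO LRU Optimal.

--- FIFO ---
  step 0: ref 3 -> FAULT, frames=[3,-] (faults so far: 1)
  step 1: ref 3 -> HIT, frames=[3,-] (faults so far: 1)
  step 2: ref 2 -> FAULT, frames=[3,2] (faults so far: 2)
  step 3: ref 2 -> HIT, frames=[3,2] (faults so far: 2)
  step 4: ref 1 -> FAULT, evict 3, frames=[1,2] (faults so far: 3)
  step 5: ref 2 -> HIT, frames=[1,2] (faults so far: 3)
  step 6: ref 4 -> FAULT, evict 2, frames=[1,4] (faults so far: 4)
  step 7: ref 4 -> HIT, frames=[1,4] (faults so far: 4)
  step 8: ref 3 -> FAULT, evict 1, frames=[3,4] (faults so far: 5)
  step 9: ref 2 -> FAULT, evict 4, frames=[3,2] (faults so far: 6)
  step 10: ref 2 -> HIT, frames=[3,2] (faults so far: 6)
  step 11: ref 1 -> FAULT, evict 3, frames=[1,2] (faults so far: 7)
  step 12: ref 1 -> HIT, frames=[1,2] (faults so far: 7)
  step 13: ref 1 -> HIT, frames=[1,2] (faults so far: 7)
  step 14: ref 4 -> FAULT, evict 2, frames=[1,4] (faults so far: 8)
  FIFO total faults: 8
--- LRU ---
  step 0: ref 3 -> FAULT, frames=[3,-] (faults so far: 1)
  step 1: ref 3 -> HIT, frames=[3,-] (faults so far: 1)
  step 2: ref 2 -> FAULT, frames=[3,2] (faults so far: 2)
  step 3: ref 2 -> HIT, frames=[3,2] (faults so far: 2)
  step 4: ref 1 -> FAULT, evict 3, frames=[1,2] (faults so far: 3)
  step 5: ref 2 -> HIT, frames=[1,2] (faults so far: 3)
  step 6: ref 4 -> FAULT, evict 1, frames=[4,2] (faults so far: 4)
  step 7: ref 4 -> HIT, frames=[4,2] (faults so far: 4)
  step 8: ref 3 -> FAULT, evict 2, frames=[4,3] (faults so far: 5)
  step 9: ref 2 -> FAULT, evict 4, frames=[2,3] (faults so far: 6)
  step 10: ref 2 -> HIT, frames=[2,3] (faults so far: 6)
  step 11: ref 1 -> FAULT, evict 3, frames=[2,1] (faults so far: 7)
  step 12: ref 1 -> HIT, frames=[2,1] (faults so far: 7)
  step 13: ref 1 -> HIT, frames=[2,1] (faults so far: 7)
  step 14: ref 4 -> FAULT, evict 2, frames=[4,1] (faults so far: 8)
  LRU total faults: 8
--- Optimal ---
  step 0: ref 3 -> FAULT, frames=[3,-] (faults so far: 1)
  step 1: ref 3 -> HIT, frames=[3,-] (faults so far: 1)
  step 2: ref 2 -> FAULT, frames=[3,2] (faults so far: 2)
  step 3: ref 2 -> HIT, frames=[3,2] (faults so far: 2)
  step 4: ref 1 -> FAULT, evict 3, frames=[1,2] (faults so far: 3)
  step 5: ref 2 -> HIT, frames=[1,2] (faults so far: 3)
  step 6: ref 4 -> FAULT, evict 1, frames=[4,2] (faults so far: 4)
  step 7: ref 4 -> HIT, frames=[4,2] (faults so far: 4)
  step 8: ref 3 -> FAULT, evict 4, frames=[3,2] (faults so far: 5)
  step 9: ref 2 -> HIT, frames=[3,2] (faults so far: 5)
  step 10: ref 2 -> HIT, frames=[3,2] (faults so far: 5)
  step 11: ref 1 -> FAULT, evict 2, frames=[3,1] (faults so far: 6)
  step 12: ref 1 -> HIT, frames=[3,1] (faults so far: 6)
  step 13: ref 1 -> HIT, frames=[3,1] (faults so far: 6)
  step 14: ref 4 -> FAULT, evict 1, frames=[3,4] (faults so far: 7)
  Optimal total faults: 7

Answer: 8 8 7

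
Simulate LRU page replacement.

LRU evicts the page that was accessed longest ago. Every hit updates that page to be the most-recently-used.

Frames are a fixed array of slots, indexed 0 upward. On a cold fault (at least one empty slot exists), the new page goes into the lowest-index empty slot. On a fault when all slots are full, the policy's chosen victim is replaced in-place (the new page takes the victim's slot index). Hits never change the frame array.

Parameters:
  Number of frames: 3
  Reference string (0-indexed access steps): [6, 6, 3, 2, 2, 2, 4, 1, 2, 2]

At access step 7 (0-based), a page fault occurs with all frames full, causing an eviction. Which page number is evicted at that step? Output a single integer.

Answer: 3

Derivation:
Step 0: ref 6 -> FAULT, frames=[6,-,-]
Step 1: ref 6 -> HIT, frames=[6,-,-]
Step 2: ref 3 -> FAULT, frames=[6,3,-]
Step 3: ref 2 -> FAULT, frames=[6,3,2]
Step 4: ref 2 -> HIT, frames=[6,3,2]
Step 5: ref 2 -> HIT, frames=[6,3,2]
Step 6: ref 4 -> FAULT, evict 6, frames=[4,3,2]
Step 7: ref 1 -> FAULT, evict 3, frames=[4,1,2]
At step 7: evicted page 3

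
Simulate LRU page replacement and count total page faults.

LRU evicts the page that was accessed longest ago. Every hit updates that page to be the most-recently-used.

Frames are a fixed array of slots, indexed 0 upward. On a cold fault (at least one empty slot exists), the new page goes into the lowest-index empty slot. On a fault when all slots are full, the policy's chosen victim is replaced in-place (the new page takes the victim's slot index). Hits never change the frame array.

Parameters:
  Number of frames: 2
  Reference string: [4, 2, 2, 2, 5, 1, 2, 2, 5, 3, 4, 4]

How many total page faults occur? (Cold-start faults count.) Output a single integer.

Answer: 8

Derivation:
Step 0: ref 4 → FAULT, frames=[4,-]
Step 1: ref 2 → FAULT, frames=[4,2]
Step 2: ref 2 → HIT, frames=[4,2]
Step 3: ref 2 → HIT, frames=[4,2]
Step 4: ref 5 → FAULT (evict 4), frames=[5,2]
Step 5: ref 1 → FAULT (evict 2), frames=[5,1]
Step 6: ref 2 → FAULT (evict 5), frames=[2,1]
Step 7: ref 2 → HIT, frames=[2,1]
Step 8: ref 5 → FAULT (evict 1), frames=[2,5]
Step 9: ref 3 → FAULT (evict 2), frames=[3,5]
Step 10: ref 4 → FAULT (evict 5), frames=[3,4]
Step 11: ref 4 → HIT, frames=[3,4]
Total faults: 8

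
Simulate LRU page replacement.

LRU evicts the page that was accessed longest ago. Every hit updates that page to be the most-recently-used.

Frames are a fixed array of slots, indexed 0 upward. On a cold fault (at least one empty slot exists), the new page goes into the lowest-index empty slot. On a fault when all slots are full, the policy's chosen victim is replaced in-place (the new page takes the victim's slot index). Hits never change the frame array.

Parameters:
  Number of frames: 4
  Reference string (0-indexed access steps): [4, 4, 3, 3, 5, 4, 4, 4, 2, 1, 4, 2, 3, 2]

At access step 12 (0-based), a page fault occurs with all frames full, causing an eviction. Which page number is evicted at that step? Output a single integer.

Step 0: ref 4 -> FAULT, frames=[4,-,-,-]
Step 1: ref 4 -> HIT, frames=[4,-,-,-]
Step 2: ref 3 -> FAULT, frames=[4,3,-,-]
Step 3: ref 3 -> HIT, frames=[4,3,-,-]
Step 4: ref 5 -> FAULT, frames=[4,3,5,-]
Step 5: ref 4 -> HIT, frames=[4,3,5,-]
Step 6: ref 4 -> HIT, frames=[4,3,5,-]
Step 7: ref 4 -> HIT, frames=[4,3,5,-]
Step 8: ref 2 -> FAULT, frames=[4,3,5,2]
Step 9: ref 1 -> FAULT, evict 3, frames=[4,1,5,2]
Step 10: ref 4 -> HIT, frames=[4,1,5,2]
Step 11: ref 2 -> HIT, frames=[4,1,5,2]
Step 12: ref 3 -> FAULT, evict 5, frames=[4,1,3,2]
At step 12: evicted page 5

Answer: 5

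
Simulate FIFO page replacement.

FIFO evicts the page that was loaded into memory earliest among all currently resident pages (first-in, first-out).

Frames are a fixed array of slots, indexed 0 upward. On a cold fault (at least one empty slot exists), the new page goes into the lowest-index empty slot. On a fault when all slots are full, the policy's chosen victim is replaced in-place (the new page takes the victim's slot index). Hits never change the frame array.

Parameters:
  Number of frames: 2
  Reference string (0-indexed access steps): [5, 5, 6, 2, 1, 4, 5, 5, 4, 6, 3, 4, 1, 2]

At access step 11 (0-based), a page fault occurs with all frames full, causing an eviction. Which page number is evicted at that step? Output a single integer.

Answer: 6

Derivation:
Step 0: ref 5 -> FAULT, frames=[5,-]
Step 1: ref 5 -> HIT, frames=[5,-]
Step 2: ref 6 -> FAULT, frames=[5,6]
Step 3: ref 2 -> FAULT, evict 5, frames=[2,6]
Step 4: ref 1 -> FAULT, evict 6, frames=[2,1]
Step 5: ref 4 -> FAULT, evict 2, frames=[4,1]
Step 6: ref 5 -> FAULT, evict 1, frames=[4,5]
Step 7: ref 5 -> HIT, frames=[4,5]
Step 8: ref 4 -> HIT, frames=[4,5]
Step 9: ref 6 -> FAULT, evict 4, frames=[6,5]
Step 10: ref 3 -> FAULT, evict 5, frames=[6,3]
Step 11: ref 4 -> FAULT, evict 6, frames=[4,3]
At step 11: evicted page 6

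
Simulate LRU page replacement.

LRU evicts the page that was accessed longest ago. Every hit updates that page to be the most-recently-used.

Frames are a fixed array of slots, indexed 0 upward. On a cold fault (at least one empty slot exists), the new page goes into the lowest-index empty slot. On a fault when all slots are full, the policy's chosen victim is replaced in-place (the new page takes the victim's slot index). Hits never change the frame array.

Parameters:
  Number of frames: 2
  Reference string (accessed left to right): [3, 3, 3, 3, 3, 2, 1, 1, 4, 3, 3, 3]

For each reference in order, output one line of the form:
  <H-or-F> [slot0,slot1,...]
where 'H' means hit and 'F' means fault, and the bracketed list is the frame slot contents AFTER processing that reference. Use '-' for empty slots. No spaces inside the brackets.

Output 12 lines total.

F [3,-]
H [3,-]
H [3,-]
H [3,-]
H [3,-]
F [3,2]
F [1,2]
H [1,2]
F [1,4]
F [3,4]
H [3,4]
H [3,4]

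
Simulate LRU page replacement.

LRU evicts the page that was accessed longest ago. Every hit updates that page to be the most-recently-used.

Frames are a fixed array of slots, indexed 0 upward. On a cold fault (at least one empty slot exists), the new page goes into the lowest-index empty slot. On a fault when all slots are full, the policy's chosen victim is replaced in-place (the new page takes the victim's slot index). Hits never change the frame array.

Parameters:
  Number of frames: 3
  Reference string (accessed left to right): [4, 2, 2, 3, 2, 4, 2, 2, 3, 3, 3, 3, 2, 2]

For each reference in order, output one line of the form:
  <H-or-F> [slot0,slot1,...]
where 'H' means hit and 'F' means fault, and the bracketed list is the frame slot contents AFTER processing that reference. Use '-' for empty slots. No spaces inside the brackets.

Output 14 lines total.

F [4,-,-]
F [4,2,-]
H [4,2,-]
F [4,2,3]
H [4,2,3]
H [4,2,3]
H [4,2,3]
H [4,2,3]
H [4,2,3]
H [4,2,3]
H [4,2,3]
H [4,2,3]
H [4,2,3]
H [4,2,3]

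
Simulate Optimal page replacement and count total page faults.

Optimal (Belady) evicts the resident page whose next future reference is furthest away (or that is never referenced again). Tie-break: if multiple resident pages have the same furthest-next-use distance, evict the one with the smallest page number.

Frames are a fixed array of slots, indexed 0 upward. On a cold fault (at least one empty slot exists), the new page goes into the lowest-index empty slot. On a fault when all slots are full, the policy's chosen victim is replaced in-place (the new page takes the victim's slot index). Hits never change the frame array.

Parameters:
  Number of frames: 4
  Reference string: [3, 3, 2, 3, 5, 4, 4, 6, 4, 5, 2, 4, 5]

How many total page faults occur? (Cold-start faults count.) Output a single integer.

Step 0: ref 3 → FAULT, frames=[3,-,-,-]
Step 1: ref 3 → HIT, frames=[3,-,-,-]
Step 2: ref 2 → FAULT, frames=[3,2,-,-]
Step 3: ref 3 → HIT, frames=[3,2,-,-]
Step 4: ref 5 → FAULT, frames=[3,2,5,-]
Step 5: ref 4 → FAULT, frames=[3,2,5,4]
Step 6: ref 4 → HIT, frames=[3,2,5,4]
Step 7: ref 6 → FAULT (evict 3), frames=[6,2,5,4]
Step 8: ref 4 → HIT, frames=[6,2,5,4]
Step 9: ref 5 → HIT, frames=[6,2,5,4]
Step 10: ref 2 → HIT, frames=[6,2,5,4]
Step 11: ref 4 → HIT, frames=[6,2,5,4]
Step 12: ref 5 → HIT, frames=[6,2,5,4]
Total faults: 5

Answer: 5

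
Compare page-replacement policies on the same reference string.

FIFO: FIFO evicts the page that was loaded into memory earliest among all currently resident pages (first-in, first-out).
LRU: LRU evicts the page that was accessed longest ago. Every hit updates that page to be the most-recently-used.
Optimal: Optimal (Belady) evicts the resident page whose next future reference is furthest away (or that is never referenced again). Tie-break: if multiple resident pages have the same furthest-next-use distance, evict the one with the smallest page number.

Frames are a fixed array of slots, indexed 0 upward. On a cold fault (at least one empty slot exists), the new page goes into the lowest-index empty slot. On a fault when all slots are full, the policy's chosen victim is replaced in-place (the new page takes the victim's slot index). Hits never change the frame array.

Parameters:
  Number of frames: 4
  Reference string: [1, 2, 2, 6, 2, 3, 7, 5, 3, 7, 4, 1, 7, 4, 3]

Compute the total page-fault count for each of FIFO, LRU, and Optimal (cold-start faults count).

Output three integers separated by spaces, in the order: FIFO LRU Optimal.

--- FIFO ---
  step 0: ref 1 -> FAULT, frames=[1,-,-,-] (faults so far: 1)
  step 1: ref 2 -> FAULT, frames=[1,2,-,-] (faults so far: 2)
  step 2: ref 2 -> HIT, frames=[1,2,-,-] (faults so far: 2)
  step 3: ref 6 -> FAULT, frames=[1,2,6,-] (faults so far: 3)
  step 4: ref 2 -> HIT, frames=[1,2,6,-] (faults so far: 3)
  step 5: ref 3 -> FAULT, frames=[1,2,6,3] (faults so far: 4)
  step 6: ref 7 -> FAULT, evict 1, frames=[7,2,6,3] (faults so far: 5)
  step 7: ref 5 -> FAULT, evict 2, frames=[7,5,6,3] (faults so far: 6)
  step 8: ref 3 -> HIT, frames=[7,5,6,3] (faults so far: 6)
  step 9: ref 7 -> HIT, frames=[7,5,6,3] (faults so far: 6)
  step 10: ref 4 -> FAULT, evict 6, frames=[7,5,4,3] (faults so far: 7)
  step 11: ref 1 -> FAULT, evict 3, frames=[7,5,4,1] (faults so far: 8)
  step 12: ref 7 -> HIT, frames=[7,5,4,1] (faults so far: 8)
  step 13: ref 4 -> HIT, frames=[7,5,4,1] (faults so far: 8)
  step 14: ref 3 -> FAULT, evict 7, frames=[3,5,4,1] (faults so far: 9)
  FIFO total faults: 9
--- LRU ---
  step 0: ref 1 -> FAULT, frames=[1,-,-,-] (faults so far: 1)
  step 1: ref 2 -> FAULT, frames=[1,2,-,-] (faults so far: 2)
  step 2: ref 2 -> HIT, frames=[1,2,-,-] (faults so far: 2)
  step 3: ref 6 -> FAULT, frames=[1,2,6,-] (faults so far: 3)
  step 4: ref 2 -> HIT, frames=[1,2,6,-] (faults so far: 3)
  step 5: ref 3 -> FAULT, frames=[1,2,6,3] (faults so far: 4)
  step 6: ref 7 -> FAULT, evict 1, frames=[7,2,6,3] (faults so far: 5)
  step 7: ref 5 -> FAULT, evict 6, frames=[7,2,5,3] (faults so far: 6)
  step 8: ref 3 -> HIT, frames=[7,2,5,3] (faults so far: 6)
  step 9: ref 7 -> HIT, frames=[7,2,5,3] (faults so far: 6)
  step 10: ref 4 -> FAULT, evict 2, frames=[7,4,5,3] (faults so far: 7)
  step 11: ref 1 -> FAULT, evict 5, frames=[7,4,1,3] (faults so far: 8)
  step 12: ref 7 -> HIT, frames=[7,4,1,3] (faults so far: 8)
  step 13: ref 4 -> HIT, frames=[7,4,1,3] (faults so far: 8)
  step 14: ref 3 -> HIT, frames=[7,4,1,3] (faults so far: 8)
  LRU total faults: 8
--- Optimal ---
  step 0: ref 1 -> FAULT, frames=[1,-,-,-] (faults so far: 1)
  step 1: ref 2 -> FAULT, frames=[1,2,-,-] (faults so far: 2)
  step 2: ref 2 -> HIT, frames=[1,2,-,-] (faults so far: 2)
  step 3: ref 6 -> FAULT, frames=[1,2,6,-] (faults so far: 3)
  step 4: ref 2 -> HIT, frames=[1,2,6,-] (faults so far: 3)
  step 5: ref 3 -> FAULT, frames=[1,2,6,3] (faults so far: 4)
  step 6: ref 7 -> FAULT, evict 2, frames=[1,7,6,3] (faults so far: 5)
  step 7: ref 5 -> FAULT, evict 6, frames=[1,7,5,3] (faults so far: 6)
  step 8: ref 3 -> HIT, frames=[1,7,5,3] (faults so far: 6)
  step 9: ref 7 -> HIT, frames=[1,7,5,3] (faults so far: 6)
  step 10: ref 4 -> FAULT, evict 5, frames=[1,7,4,3] (faults so far: 7)
  step 11: ref 1 -> HIT, frames=[1,7,4,3] (faults so far: 7)
  step 12: ref 7 -> HIT, frames=[1,7,4,3] (faults so far: 7)
  step 13: ref 4 -> HIT, frames=[1,7,4,3] (faults so far: 7)
  step 14: ref 3 -> HIT, frames=[1,7,4,3] (faults so far: 7)
  Optimal total faults: 7

Answer: 9 8 7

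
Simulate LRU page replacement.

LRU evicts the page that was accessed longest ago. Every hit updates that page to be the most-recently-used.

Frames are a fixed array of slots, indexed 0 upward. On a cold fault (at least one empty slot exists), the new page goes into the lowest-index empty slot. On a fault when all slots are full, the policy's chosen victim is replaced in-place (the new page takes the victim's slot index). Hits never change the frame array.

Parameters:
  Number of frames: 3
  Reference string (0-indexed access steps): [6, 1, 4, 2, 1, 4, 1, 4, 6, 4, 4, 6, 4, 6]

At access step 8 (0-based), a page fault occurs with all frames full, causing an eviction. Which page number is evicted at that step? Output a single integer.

Step 0: ref 6 -> FAULT, frames=[6,-,-]
Step 1: ref 1 -> FAULT, frames=[6,1,-]
Step 2: ref 4 -> FAULT, frames=[6,1,4]
Step 3: ref 2 -> FAULT, evict 6, frames=[2,1,4]
Step 4: ref 1 -> HIT, frames=[2,1,4]
Step 5: ref 4 -> HIT, frames=[2,1,4]
Step 6: ref 1 -> HIT, frames=[2,1,4]
Step 7: ref 4 -> HIT, frames=[2,1,4]
Step 8: ref 6 -> FAULT, evict 2, frames=[6,1,4]
At step 8: evicted page 2

Answer: 2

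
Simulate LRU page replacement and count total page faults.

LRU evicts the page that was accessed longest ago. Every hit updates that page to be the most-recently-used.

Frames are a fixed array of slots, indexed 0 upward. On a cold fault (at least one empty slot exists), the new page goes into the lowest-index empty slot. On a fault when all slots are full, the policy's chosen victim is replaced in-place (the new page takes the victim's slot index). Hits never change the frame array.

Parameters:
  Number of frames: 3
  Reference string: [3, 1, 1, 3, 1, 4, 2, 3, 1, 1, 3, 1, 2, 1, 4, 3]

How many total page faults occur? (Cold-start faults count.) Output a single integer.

Answer: 8

Derivation:
Step 0: ref 3 → FAULT, frames=[3,-,-]
Step 1: ref 1 → FAULT, frames=[3,1,-]
Step 2: ref 1 → HIT, frames=[3,1,-]
Step 3: ref 3 → HIT, frames=[3,1,-]
Step 4: ref 1 → HIT, frames=[3,1,-]
Step 5: ref 4 → FAULT, frames=[3,1,4]
Step 6: ref 2 → FAULT (evict 3), frames=[2,1,4]
Step 7: ref 3 → FAULT (evict 1), frames=[2,3,4]
Step 8: ref 1 → FAULT (evict 4), frames=[2,3,1]
Step 9: ref 1 → HIT, frames=[2,3,1]
Step 10: ref 3 → HIT, frames=[2,3,1]
Step 11: ref 1 → HIT, frames=[2,3,1]
Step 12: ref 2 → HIT, frames=[2,3,1]
Step 13: ref 1 → HIT, frames=[2,3,1]
Step 14: ref 4 → FAULT (evict 3), frames=[2,4,1]
Step 15: ref 3 → FAULT (evict 2), frames=[3,4,1]
Total faults: 8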